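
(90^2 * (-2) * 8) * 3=-388800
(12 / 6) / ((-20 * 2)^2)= 1 / 800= 0.00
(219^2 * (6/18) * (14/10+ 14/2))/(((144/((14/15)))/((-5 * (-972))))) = 21150801/5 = 4230160.20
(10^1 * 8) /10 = 8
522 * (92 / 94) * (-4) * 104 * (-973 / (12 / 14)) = 11339170752 / 47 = 241258952.17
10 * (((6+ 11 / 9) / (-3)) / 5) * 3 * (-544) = 70720 / 9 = 7857.78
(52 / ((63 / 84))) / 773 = 208 / 2319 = 0.09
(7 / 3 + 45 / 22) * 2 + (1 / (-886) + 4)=372973 / 29238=12.76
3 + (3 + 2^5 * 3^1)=102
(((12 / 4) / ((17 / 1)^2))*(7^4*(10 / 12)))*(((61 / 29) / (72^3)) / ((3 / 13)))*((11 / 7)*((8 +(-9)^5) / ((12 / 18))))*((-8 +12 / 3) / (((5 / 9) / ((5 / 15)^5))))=10391177797 / 4968304128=2.09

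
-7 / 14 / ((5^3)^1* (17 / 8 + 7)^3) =-256 / 48627125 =-0.00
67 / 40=1.68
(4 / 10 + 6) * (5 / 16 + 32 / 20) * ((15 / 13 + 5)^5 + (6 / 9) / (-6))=1002688176038 / 9282325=108021.23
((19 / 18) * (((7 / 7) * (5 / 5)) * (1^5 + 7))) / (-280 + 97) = -76 / 1647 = -0.05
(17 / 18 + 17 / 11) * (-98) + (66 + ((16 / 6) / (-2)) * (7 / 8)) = -35477 / 198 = -179.18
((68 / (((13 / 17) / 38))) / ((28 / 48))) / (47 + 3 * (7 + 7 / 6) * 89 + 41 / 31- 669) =32682432 / 8800519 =3.71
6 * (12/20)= 18/5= 3.60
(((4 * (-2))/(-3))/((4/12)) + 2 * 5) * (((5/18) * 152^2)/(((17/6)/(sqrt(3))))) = 70618.77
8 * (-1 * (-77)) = 616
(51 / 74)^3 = 132651 / 405224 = 0.33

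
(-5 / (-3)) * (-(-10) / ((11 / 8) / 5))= 60.61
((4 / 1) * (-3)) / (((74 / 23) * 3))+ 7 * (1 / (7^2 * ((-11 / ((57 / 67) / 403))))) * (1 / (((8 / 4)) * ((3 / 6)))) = -95639651 / 76925849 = -1.24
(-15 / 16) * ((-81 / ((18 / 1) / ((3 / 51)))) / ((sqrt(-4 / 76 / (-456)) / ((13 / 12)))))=11115 * sqrt(6) / 1088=25.02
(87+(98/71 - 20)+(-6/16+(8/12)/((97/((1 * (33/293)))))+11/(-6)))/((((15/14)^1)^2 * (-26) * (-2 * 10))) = 31406101013/283311896400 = 0.11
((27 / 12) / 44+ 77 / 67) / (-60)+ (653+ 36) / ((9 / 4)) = 129986515 / 424512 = 306.20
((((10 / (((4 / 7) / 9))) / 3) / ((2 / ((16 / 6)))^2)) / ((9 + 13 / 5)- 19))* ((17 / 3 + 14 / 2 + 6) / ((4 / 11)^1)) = -215600 / 333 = -647.45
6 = 6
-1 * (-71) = 71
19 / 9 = 2.11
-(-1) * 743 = 743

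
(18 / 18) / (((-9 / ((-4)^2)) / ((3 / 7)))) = -16 / 21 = -0.76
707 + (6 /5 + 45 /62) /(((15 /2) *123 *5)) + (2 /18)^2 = 707.01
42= 42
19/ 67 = 0.28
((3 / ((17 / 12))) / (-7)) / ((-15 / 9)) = 108 / 595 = 0.18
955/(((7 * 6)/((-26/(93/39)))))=-161395/651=-247.92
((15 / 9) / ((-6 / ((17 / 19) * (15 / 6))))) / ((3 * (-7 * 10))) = 85 / 28728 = 0.00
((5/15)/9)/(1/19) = 19/27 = 0.70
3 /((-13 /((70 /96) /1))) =-35 /208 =-0.17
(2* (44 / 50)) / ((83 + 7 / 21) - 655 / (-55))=1452 / 78575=0.02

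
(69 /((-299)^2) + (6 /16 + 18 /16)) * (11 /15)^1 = 42779 /38870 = 1.10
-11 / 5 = -2.20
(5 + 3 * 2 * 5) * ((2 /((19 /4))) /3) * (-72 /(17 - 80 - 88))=6720 /2869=2.34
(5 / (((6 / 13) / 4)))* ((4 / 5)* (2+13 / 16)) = 195 / 2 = 97.50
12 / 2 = 6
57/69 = 19/23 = 0.83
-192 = -192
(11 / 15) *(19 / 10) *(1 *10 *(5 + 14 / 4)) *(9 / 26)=41.00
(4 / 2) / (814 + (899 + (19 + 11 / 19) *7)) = 0.00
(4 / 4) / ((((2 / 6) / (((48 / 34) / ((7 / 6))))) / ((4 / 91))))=0.16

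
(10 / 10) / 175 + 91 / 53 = 15978 / 9275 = 1.72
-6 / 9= -2 / 3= -0.67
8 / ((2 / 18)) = 72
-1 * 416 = -416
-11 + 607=596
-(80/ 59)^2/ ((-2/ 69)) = 220800/ 3481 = 63.43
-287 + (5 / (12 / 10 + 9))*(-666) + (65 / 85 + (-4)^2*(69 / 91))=-929088 / 1547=-600.57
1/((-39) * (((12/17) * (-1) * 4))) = 17/1872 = 0.01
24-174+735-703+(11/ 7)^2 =-5661/ 49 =-115.53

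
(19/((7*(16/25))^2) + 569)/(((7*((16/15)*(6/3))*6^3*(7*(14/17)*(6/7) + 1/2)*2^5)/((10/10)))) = 13504443/13307478016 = 0.00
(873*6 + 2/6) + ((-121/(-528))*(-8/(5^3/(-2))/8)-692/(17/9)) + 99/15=82935929/17000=4878.58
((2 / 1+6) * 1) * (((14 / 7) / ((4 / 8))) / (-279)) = -32 / 279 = -0.11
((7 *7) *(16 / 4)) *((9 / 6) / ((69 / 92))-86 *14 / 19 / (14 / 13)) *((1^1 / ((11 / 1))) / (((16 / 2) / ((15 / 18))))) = -22050 / 209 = -105.50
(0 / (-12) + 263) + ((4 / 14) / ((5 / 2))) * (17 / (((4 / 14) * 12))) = 263.57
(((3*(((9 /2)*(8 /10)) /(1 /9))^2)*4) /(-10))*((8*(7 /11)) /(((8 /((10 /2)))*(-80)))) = 137781 /2750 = 50.10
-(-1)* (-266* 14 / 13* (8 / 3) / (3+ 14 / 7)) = -29792 / 195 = -152.78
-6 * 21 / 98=-9 / 7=-1.29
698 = 698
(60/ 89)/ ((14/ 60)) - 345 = -213135/ 623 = -342.11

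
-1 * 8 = -8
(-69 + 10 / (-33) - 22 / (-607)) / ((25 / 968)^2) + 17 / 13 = -1536468226211 / 14795625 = -103846.12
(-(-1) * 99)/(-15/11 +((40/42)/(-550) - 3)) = -114345/5042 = -22.68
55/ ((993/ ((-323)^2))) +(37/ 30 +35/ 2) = 28783486/ 4965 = 5797.28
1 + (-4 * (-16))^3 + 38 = 262183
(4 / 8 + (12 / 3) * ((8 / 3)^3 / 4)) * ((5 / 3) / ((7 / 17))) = 78.78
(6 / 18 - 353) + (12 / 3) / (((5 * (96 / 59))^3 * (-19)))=-185260237379 / 525312000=-352.67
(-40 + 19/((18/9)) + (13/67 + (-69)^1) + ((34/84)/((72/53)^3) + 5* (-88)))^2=290676.82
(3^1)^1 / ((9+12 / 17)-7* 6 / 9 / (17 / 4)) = 153 / 439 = 0.35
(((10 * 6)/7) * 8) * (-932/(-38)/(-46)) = -111840/3059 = -36.56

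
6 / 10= 3 / 5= 0.60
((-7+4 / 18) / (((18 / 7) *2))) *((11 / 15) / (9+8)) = -0.06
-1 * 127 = -127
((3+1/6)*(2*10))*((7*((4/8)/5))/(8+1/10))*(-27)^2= 3990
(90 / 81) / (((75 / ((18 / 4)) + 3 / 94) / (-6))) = -1880 / 4709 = -0.40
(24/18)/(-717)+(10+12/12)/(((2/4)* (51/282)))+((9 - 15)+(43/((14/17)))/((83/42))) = 142.07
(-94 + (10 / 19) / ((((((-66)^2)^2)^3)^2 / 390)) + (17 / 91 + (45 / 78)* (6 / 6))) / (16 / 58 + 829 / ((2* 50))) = -454559845204226751878615319336348085220484453028525 / 41761614848958075827966948509948741149948770254848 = -10.88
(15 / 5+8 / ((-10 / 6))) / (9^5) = -1 / 32805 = -0.00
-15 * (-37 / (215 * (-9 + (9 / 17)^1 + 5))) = -1887 / 2537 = -0.74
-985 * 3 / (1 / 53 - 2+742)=-156615 / 39221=-3.99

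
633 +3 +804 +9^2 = 1521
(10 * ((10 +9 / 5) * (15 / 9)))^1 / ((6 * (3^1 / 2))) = 590 / 27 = 21.85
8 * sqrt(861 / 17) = 56.93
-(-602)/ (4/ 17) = 5117/ 2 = 2558.50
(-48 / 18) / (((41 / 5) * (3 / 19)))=-760 / 369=-2.06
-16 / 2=-8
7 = 7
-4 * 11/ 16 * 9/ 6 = -33/ 8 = -4.12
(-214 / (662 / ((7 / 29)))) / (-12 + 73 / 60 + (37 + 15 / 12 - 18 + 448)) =-11235 / 65868338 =-0.00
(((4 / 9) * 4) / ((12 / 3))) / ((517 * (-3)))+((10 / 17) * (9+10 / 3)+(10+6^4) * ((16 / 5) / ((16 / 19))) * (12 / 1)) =70669847414 / 1186515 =59560.85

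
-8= -8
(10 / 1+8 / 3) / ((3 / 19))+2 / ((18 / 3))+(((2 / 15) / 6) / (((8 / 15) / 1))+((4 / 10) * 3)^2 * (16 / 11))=1637297 / 19800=82.69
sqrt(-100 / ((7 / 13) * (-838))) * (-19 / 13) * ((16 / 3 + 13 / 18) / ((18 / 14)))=-10355 * sqrt(76258) / 882414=-3.24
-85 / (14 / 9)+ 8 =-653 / 14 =-46.64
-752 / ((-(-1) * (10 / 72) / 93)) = -503539.20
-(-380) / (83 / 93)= 35340 / 83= 425.78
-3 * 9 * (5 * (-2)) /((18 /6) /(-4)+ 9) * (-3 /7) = -1080 /77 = -14.03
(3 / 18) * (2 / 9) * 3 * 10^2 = 100 / 9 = 11.11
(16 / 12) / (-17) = -4 / 51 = -0.08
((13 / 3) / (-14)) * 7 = -13 / 6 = -2.17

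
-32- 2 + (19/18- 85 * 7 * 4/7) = -6713/18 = -372.94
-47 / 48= -0.98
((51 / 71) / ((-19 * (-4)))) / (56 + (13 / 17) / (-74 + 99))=21675 / 128494948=0.00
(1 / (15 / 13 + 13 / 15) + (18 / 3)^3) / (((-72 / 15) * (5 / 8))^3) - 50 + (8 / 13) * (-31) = -3553937 / 46098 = -77.10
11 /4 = 2.75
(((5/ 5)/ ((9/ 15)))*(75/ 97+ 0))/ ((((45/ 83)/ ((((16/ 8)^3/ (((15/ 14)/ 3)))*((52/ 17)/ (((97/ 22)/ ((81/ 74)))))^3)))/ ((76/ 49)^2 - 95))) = -16313430356437643320320/ 7556714134294313387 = -2158.80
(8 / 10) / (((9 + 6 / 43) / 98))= 16856 / 1965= 8.58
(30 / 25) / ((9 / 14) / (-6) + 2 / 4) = 3.05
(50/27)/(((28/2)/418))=10450/189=55.29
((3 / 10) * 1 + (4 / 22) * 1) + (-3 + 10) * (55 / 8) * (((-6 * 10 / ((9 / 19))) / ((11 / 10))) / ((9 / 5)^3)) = -228477839 / 240570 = -949.74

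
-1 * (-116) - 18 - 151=-53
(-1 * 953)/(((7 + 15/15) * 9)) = -953/72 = -13.24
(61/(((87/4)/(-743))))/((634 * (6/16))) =-725168/82737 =-8.76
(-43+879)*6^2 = 30096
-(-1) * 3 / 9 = 1 / 3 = 0.33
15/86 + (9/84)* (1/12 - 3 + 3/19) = -11087/91504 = -0.12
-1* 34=-34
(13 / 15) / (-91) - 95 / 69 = -1116 / 805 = -1.39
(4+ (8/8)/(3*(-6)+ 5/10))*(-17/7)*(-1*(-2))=-4692/245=-19.15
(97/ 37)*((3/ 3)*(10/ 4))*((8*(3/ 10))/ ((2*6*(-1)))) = -97/ 74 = -1.31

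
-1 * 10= -10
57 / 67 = 0.85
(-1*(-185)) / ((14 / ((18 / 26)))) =1665 / 182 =9.15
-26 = -26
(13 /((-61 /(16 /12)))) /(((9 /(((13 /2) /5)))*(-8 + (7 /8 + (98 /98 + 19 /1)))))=-2704 /848205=-0.00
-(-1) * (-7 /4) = -7 /4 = -1.75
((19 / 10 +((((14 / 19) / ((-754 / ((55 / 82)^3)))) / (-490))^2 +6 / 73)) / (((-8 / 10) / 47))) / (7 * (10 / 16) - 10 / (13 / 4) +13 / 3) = -311879433063907399929692001 / 15081702219729786245777536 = -20.68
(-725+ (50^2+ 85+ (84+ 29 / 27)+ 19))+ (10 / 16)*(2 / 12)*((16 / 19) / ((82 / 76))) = 2174320 / 1107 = 1964.16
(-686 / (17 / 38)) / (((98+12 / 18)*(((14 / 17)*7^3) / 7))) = -57 / 148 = -0.39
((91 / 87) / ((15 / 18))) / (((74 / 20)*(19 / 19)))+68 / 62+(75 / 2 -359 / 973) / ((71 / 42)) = 7681856427 / 328272547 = 23.40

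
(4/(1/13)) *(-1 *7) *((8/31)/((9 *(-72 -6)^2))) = -56/32643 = -0.00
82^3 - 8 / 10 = 2756836 / 5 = 551367.20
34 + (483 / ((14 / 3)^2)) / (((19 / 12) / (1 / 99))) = 49949 / 1463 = 34.14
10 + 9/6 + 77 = 177/2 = 88.50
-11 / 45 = -0.24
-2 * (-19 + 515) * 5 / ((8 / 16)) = -9920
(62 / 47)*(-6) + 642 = 29802 / 47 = 634.09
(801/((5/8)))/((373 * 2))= 3204/1865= 1.72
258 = 258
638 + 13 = 651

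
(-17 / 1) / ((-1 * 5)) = 17 / 5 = 3.40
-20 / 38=-0.53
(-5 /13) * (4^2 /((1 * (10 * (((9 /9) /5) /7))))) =-280 /13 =-21.54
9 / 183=3 / 61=0.05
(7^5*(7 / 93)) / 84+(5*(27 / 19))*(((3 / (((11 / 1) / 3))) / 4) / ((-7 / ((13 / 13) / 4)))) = 98015579 / 6530832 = 15.01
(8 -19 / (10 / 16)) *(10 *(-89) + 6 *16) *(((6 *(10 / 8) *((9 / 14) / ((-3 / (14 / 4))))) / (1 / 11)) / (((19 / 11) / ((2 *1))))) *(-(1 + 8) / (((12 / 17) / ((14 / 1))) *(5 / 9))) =38894406012 / 95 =409414800.13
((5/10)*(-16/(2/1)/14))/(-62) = 1/217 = 0.00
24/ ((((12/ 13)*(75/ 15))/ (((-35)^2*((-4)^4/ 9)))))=1630720/ 9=181191.11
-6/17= -0.35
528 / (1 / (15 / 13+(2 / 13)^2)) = 105072 / 169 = 621.73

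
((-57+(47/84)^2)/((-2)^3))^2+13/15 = 813739633829/15931883520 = 51.08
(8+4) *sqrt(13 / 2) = 6 *sqrt(26) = 30.59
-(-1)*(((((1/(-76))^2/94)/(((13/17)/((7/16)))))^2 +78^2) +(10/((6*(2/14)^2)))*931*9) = 8804770249745138726737/12753716128251904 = 690369.00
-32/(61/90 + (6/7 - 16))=20160/9113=2.21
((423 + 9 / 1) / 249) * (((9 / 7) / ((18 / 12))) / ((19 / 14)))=1728 / 1577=1.10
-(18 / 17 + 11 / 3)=-241 / 51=-4.73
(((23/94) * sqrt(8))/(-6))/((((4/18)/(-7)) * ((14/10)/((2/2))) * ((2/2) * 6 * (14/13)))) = 1495 * sqrt(2)/5264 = 0.40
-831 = -831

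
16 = 16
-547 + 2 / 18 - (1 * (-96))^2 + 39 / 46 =-4041485 / 414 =-9762.04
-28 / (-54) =14 / 27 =0.52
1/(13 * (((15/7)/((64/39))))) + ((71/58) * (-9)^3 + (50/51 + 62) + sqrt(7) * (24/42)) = -6218960227/7498530 + 4 * sqrt(7)/7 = -827.85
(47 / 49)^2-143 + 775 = 1519641 / 2401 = 632.92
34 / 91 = 0.37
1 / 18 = 0.06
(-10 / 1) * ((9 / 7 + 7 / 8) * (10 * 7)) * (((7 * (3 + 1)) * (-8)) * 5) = 1694000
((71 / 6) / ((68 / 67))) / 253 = 4757 / 103224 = 0.05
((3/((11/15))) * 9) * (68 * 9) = 247860/11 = 22532.73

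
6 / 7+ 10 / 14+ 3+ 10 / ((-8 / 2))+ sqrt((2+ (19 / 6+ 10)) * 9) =29 / 14+ sqrt(546) / 2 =13.75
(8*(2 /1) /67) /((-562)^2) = 4 /5290387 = 0.00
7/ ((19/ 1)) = 7/ 19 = 0.37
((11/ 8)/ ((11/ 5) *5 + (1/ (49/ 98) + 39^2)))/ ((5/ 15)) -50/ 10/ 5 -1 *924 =-925.00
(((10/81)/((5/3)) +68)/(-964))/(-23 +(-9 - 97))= 919/1678806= 0.00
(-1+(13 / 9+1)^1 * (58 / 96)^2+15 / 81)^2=644809 / 107495424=0.01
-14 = -14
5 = 5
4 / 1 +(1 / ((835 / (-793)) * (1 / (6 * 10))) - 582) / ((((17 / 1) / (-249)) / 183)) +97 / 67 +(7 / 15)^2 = 73301745116062 / 42797925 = 1712740.63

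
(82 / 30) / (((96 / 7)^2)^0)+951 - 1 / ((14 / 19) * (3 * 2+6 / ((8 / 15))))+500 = 1170192 / 805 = 1453.65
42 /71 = 0.59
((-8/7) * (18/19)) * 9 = -1296/133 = -9.74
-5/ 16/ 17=-5/ 272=-0.02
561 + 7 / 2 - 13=1103 / 2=551.50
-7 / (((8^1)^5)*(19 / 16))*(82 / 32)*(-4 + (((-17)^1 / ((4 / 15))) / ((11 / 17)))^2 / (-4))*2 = 5402258687 / 2410676224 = 2.24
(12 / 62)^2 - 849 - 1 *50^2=-3218353 / 961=-3348.96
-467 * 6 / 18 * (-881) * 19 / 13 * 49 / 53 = 383038537 / 2067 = 185311.34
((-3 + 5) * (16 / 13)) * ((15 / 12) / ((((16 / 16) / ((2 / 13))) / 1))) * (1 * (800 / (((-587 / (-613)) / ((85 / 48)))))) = 208420000 / 297609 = 700.31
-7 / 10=-0.70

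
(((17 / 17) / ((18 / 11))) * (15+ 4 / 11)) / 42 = 169 / 756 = 0.22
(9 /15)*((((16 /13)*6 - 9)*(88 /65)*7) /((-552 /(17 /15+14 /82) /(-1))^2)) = -86671739 /1690684661250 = -0.00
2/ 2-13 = -12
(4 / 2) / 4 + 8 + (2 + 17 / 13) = 307 / 26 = 11.81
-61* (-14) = 854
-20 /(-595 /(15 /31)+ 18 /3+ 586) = 60 /1913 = 0.03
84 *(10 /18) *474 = 22120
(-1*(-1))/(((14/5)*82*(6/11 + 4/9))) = 495/112504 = 0.00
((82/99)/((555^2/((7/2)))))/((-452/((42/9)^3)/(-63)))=1378174/10337627025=0.00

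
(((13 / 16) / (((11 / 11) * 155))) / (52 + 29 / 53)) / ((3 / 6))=0.00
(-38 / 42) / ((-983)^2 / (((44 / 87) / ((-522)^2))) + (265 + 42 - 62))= -0.00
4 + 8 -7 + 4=9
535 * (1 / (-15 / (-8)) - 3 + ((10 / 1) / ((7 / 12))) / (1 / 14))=127080.33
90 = 90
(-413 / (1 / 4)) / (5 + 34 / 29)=-47908 / 179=-267.64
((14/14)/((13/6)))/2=3/13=0.23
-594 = -594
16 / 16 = 1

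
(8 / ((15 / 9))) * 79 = 1896 / 5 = 379.20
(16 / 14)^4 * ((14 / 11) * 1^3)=8192 / 3773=2.17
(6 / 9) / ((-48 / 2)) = -1 / 36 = -0.03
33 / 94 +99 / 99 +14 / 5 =1951 / 470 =4.15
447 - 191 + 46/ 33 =8494/ 33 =257.39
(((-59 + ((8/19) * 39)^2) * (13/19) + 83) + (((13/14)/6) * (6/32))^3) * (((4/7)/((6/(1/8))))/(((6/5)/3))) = 700387928944835/103610585186304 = 6.76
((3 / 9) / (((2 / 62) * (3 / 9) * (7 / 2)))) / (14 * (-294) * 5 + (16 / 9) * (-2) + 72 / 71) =-19809 / 46032854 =-0.00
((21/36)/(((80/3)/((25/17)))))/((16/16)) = 35/1088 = 0.03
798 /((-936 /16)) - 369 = -14923 /39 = -382.64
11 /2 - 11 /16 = 77 /16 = 4.81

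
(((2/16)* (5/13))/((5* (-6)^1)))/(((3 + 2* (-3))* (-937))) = -1/1754064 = -0.00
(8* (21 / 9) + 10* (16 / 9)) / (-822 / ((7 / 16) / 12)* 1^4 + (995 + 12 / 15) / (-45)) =-57400 / 35545253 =-0.00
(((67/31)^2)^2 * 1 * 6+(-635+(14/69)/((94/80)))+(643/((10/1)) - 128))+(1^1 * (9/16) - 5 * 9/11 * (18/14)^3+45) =-479791435669162549/904004341529520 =-530.74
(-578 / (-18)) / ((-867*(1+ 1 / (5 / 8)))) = -0.01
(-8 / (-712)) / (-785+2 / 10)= -5 / 349236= -0.00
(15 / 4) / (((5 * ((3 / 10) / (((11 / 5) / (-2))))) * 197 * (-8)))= 11 / 6304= 0.00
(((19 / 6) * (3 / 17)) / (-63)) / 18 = -19 / 38556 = -0.00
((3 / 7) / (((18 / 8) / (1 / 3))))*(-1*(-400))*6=3200 / 21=152.38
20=20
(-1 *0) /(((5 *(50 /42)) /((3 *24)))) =0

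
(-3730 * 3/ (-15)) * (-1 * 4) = -2984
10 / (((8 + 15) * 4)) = 5 / 46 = 0.11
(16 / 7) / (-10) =-0.23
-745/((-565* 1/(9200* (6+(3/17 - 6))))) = 4112400/1921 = 2140.76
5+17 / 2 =27 / 2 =13.50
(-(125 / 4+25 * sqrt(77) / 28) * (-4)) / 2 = 25 * sqrt(77) / 14+125 / 2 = 78.17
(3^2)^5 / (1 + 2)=19683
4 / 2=2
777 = 777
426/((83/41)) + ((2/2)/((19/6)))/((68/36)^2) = 95946144/455753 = 210.52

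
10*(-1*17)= -170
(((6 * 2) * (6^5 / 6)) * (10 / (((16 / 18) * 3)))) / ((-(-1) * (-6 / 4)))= -38880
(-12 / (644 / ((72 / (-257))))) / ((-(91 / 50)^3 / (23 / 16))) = -1687500 / 1355674229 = -0.00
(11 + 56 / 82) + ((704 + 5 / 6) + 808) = 375031 / 246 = 1524.52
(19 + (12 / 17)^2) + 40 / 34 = 20.67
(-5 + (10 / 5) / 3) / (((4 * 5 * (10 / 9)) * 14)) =-39 / 2800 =-0.01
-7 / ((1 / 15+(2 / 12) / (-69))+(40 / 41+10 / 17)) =-10099530 / 2349001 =-4.30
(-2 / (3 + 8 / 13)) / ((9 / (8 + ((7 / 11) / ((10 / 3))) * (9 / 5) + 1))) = -0.57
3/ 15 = 1/ 5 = 0.20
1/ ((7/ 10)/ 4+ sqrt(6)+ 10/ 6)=-26520/ 37559+ 14400* sqrt(6)/ 37559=0.23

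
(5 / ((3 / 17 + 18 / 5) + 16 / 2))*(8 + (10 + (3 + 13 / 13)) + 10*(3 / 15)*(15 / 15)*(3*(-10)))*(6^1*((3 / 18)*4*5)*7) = -323000 / 143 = -2258.74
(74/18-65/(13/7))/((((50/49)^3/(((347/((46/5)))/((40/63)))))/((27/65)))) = -1072492637013/1495000000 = -717.39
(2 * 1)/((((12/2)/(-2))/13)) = -26/3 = -8.67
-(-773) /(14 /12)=4638 /7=662.57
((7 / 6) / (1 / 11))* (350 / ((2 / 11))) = 148225 / 6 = 24704.17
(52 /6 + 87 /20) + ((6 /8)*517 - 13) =11633 /30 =387.77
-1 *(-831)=831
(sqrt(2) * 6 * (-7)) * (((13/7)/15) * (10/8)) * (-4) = 26 * sqrt(2) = 36.77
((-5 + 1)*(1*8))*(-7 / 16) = 14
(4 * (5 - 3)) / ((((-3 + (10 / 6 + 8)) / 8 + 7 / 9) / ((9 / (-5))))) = -1296 / 145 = -8.94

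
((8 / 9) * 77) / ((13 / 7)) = 4312 / 117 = 36.85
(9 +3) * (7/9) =28/3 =9.33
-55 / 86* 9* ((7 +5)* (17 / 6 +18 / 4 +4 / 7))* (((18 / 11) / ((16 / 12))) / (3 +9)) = -33615 / 602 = -55.84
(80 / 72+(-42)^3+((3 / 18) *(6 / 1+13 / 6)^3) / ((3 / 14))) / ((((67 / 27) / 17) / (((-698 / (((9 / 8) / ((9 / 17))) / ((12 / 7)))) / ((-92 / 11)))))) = -1099500111182 / 32361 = -33976085.76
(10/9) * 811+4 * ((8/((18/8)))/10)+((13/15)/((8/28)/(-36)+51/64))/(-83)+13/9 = 10740034369/11881035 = 903.96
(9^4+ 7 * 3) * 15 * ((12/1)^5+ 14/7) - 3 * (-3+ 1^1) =24567380826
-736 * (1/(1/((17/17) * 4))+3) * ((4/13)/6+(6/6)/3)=-25760/13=-1981.54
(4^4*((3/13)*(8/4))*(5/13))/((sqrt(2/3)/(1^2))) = 3840*sqrt(6)/169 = 55.66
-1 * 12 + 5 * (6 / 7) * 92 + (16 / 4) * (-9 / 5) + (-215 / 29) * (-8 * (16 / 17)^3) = 2117017256 / 4986695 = 424.53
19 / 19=1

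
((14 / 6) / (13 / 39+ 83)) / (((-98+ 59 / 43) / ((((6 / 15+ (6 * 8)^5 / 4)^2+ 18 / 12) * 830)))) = -5068821396963240944629 / 5193750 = -975946358019396.57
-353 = -353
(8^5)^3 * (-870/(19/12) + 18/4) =-364316580793810944/19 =-19174556883884786.53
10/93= 0.11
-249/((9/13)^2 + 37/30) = -1262430/8683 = -145.39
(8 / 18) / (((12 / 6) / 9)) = 2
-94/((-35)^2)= -94/1225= -0.08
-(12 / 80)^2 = -9 / 400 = -0.02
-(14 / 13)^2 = -196 / 169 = -1.16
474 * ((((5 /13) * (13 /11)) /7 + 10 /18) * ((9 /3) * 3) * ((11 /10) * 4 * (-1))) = -81528 /7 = -11646.86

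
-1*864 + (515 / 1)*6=2226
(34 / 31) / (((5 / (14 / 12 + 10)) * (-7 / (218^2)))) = -54129836 / 3255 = -16629.75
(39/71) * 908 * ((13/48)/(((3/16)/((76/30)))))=5831176/3195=1825.09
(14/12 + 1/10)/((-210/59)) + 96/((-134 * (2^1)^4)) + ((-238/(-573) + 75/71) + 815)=2335635363823/2862049050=816.07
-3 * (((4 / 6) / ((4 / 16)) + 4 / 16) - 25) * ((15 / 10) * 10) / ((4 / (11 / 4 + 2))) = 75525 / 64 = 1180.08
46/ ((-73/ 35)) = -1610/ 73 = -22.05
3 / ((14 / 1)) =3 / 14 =0.21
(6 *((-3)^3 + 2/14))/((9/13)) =-232.76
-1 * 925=-925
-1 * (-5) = 5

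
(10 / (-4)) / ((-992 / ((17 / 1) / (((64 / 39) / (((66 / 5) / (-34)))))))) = -1287 / 126976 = -0.01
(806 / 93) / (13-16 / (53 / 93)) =-1378 / 2397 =-0.57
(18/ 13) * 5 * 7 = 630/ 13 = 48.46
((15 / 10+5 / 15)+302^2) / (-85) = -109447 / 102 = -1073.01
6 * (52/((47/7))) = 2184/47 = 46.47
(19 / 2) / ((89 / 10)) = 95 / 89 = 1.07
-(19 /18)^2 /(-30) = 361 /9720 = 0.04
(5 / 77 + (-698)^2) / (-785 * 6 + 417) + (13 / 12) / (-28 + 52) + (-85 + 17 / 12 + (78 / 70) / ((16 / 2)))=-196.89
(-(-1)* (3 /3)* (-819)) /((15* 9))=-91 /15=-6.07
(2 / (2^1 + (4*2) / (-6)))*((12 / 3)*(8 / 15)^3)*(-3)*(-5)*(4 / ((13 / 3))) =8192 / 325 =25.21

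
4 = 4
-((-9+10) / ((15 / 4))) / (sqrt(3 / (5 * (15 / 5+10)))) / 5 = -4 * sqrt(195) / 225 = -0.25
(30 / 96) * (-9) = -45 / 16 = -2.81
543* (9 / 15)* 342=557118 / 5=111423.60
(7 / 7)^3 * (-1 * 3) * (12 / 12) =-3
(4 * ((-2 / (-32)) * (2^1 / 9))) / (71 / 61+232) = 61 / 256014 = 0.00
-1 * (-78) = 78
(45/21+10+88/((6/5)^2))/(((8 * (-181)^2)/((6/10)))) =0.00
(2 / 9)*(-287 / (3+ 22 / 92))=-26404 / 1341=-19.69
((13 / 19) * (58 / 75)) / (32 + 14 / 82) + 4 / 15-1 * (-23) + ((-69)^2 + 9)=3003111703 / 626525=4793.28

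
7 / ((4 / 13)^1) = 91 / 4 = 22.75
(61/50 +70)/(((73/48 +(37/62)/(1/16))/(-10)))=-5298768/82355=-64.34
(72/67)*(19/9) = 152/67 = 2.27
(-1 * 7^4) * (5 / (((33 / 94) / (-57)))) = 21440930 / 11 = 1949175.45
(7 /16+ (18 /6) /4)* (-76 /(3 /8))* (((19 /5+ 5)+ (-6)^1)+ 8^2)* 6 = -482296 /5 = -96459.20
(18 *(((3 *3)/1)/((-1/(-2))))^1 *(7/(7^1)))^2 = 104976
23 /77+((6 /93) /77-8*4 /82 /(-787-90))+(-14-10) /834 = 294143427 /1084570991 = 0.27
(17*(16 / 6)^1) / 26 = 68 / 39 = 1.74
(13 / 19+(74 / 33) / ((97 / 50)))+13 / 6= 4.01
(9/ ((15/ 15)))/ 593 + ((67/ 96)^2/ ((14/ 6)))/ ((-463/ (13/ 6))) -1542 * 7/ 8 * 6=-286780159180421/ 35424700416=-8095.49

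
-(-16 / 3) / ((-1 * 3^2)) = -16 / 27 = -0.59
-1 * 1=-1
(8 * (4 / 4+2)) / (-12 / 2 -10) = -3 / 2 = -1.50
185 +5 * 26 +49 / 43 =316.14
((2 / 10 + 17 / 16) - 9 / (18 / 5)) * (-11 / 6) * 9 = 3267 / 160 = 20.42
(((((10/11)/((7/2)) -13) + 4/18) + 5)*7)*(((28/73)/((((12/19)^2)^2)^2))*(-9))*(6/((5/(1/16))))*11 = 61939054410527/10462887936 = 5919.88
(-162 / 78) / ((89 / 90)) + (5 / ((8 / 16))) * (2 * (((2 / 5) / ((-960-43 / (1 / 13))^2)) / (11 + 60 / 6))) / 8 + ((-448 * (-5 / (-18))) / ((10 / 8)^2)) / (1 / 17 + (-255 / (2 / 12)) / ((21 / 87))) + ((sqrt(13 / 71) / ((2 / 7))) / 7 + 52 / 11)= sqrt(923) / 142 + 18417092413194816829 / 6977285039262352815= 2.85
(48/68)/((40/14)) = 21/85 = 0.25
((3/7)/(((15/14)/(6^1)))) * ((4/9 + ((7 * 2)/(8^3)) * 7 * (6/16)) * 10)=9515/768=12.39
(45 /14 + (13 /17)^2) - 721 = -2901795 /4046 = -717.20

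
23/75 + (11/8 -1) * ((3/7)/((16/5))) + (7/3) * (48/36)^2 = 2724647/604800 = 4.51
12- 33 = -21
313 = 313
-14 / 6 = -7 / 3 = -2.33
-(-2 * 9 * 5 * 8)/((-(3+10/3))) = -2160/19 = -113.68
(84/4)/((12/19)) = 133/4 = 33.25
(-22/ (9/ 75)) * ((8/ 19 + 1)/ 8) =-2475/ 76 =-32.57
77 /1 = 77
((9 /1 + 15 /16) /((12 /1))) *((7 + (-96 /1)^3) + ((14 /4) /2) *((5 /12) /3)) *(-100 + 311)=-1424724723203 /9216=-154592526.39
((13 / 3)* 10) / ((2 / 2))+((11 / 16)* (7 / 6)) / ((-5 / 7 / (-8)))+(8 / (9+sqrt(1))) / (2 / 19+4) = 13653 / 260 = 52.51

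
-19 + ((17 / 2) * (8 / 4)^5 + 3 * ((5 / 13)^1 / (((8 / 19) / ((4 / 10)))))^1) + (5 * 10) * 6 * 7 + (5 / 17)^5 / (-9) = 1564280431969 / 664493076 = 2354.10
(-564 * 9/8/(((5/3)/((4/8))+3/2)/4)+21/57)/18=-289129/9918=-29.15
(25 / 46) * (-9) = -225 / 46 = -4.89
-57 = -57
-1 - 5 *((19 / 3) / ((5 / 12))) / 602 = -339 / 301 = -1.13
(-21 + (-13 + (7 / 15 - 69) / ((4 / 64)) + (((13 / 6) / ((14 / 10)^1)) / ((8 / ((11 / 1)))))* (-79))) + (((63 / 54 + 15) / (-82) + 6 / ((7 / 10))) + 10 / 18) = -266506423 / 206640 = -1289.71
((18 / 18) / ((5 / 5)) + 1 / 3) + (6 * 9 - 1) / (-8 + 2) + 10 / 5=-11 / 2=-5.50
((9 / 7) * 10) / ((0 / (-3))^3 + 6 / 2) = 4.29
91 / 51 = 1.78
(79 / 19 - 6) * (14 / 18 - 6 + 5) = 70 / 171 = 0.41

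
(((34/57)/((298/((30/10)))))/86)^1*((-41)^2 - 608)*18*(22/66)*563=30809049/121733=253.09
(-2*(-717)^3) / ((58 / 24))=8846443512 / 29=305049776.28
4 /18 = 2 /9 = 0.22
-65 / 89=-0.73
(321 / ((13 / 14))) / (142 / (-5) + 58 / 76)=-12.51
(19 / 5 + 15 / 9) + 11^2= 1897 / 15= 126.47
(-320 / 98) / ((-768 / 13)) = 65 / 1176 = 0.06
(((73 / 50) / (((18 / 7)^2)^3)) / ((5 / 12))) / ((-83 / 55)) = -94472147 / 11762560800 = -0.01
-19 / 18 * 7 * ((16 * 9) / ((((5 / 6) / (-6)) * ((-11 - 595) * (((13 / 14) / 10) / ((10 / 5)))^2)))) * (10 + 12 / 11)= -12212336640 / 187759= -65042.62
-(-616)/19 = 616/19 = 32.42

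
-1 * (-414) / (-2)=-207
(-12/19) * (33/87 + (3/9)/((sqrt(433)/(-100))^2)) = -1217156/238583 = -5.10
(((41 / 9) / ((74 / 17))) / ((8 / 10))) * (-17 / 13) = -59245 / 34632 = -1.71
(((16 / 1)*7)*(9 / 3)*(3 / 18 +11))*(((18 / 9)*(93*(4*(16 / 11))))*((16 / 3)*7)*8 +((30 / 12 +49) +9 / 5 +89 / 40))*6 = 400256468514 / 55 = 7277390336.62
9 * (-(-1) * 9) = 81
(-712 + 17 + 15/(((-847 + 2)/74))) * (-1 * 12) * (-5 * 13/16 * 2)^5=-2423778459375/8192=-295871393.97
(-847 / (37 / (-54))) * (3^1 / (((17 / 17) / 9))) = 1234926 / 37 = 33376.38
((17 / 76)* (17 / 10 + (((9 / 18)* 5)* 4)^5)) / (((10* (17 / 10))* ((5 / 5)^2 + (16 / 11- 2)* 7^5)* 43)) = -11000187 / 3295157080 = -0.00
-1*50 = -50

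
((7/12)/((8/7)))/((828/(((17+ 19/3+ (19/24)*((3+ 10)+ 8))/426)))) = 46991/812685312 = 0.00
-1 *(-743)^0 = -1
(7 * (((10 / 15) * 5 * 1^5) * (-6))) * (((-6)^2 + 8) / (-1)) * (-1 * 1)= -6160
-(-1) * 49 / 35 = 7 / 5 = 1.40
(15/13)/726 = 5/3146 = 0.00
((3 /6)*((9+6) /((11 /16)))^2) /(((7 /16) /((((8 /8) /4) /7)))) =115200 /5929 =19.43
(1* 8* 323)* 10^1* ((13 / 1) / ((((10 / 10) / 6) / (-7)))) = -14108640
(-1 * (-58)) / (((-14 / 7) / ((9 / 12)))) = -87 / 4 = -21.75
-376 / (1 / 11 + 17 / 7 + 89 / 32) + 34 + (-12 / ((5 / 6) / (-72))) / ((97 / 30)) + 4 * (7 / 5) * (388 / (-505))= 893866436562 / 3198965425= 279.42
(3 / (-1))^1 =-3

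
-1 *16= -16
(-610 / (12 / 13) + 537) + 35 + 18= -425 / 6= -70.83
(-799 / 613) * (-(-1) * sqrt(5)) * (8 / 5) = -6392 * sqrt(5) / 3065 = -4.66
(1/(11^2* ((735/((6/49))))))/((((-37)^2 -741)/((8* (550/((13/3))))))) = 120/53904851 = 0.00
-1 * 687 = -687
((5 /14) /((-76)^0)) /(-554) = -5 /7756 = -0.00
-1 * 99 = -99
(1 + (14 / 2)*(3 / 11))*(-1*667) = -21344 / 11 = -1940.36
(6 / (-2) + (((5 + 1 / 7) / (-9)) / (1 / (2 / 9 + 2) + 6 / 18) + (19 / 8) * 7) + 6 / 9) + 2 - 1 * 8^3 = -3919873 / 7896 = -496.44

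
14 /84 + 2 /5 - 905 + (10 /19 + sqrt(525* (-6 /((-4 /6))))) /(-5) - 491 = -1409.29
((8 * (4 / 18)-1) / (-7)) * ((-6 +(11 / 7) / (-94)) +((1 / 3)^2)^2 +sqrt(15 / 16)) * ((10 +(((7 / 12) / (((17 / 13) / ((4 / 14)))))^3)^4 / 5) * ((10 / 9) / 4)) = 20293200366892471641910334272901 / 10950349688988315540724694532096-63412089728150564000207281 * sqrt(15) / 821820682876529366259499008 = 1.55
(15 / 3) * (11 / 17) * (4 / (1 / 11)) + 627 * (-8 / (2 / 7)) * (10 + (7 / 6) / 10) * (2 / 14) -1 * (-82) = -25148.25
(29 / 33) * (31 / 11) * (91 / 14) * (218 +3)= 2582827 / 726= 3557.61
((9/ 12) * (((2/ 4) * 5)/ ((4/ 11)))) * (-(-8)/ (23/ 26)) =2145/ 46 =46.63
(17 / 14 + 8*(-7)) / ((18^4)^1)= -767 / 1469664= -0.00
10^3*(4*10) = 40000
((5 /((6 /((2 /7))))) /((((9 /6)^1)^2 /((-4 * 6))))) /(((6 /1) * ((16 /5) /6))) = -50 /63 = -0.79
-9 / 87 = -3 / 29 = -0.10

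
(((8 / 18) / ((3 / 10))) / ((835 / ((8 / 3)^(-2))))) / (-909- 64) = -1 / 3899784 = -0.00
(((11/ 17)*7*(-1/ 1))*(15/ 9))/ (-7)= 55/ 51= 1.08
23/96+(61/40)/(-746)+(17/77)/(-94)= 152390611/647945760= 0.24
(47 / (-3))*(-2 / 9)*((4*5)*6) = 3760 / 9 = 417.78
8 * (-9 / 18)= -4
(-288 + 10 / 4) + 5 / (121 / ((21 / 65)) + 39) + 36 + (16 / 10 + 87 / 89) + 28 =-845952897 / 3864380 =-218.91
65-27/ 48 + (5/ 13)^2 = 174639/ 2704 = 64.59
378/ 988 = 0.38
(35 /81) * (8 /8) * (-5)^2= 875 /81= 10.80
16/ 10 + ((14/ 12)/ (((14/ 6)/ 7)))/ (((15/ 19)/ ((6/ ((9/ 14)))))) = 1934/ 45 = 42.98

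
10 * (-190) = -1900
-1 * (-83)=83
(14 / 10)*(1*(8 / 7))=8 / 5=1.60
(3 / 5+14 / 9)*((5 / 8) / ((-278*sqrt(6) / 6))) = -97*sqrt(6) / 20016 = -0.01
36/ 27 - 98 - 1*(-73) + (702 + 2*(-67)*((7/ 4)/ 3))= 3601/ 6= 600.17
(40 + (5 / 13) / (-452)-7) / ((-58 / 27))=-5235381 / 340808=-15.36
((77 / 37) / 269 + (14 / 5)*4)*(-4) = -2231012 / 49765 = -44.83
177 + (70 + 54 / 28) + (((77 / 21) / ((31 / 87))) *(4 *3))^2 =208499261 / 13454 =15497.19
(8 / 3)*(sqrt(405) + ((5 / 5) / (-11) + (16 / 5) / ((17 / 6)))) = 7768 / 2805 + 24*sqrt(5) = 56.43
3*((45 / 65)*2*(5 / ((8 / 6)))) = 405 / 26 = 15.58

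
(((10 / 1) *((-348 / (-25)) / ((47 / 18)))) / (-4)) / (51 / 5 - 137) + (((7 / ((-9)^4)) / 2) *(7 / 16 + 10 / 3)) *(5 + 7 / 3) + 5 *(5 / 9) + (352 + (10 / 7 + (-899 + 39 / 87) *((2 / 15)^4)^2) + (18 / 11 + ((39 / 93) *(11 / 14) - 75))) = 15404100180013298756267 / 54375349520868750000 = 283.29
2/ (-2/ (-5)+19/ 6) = 60/ 107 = 0.56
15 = 15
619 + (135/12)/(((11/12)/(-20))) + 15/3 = 4164/11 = 378.55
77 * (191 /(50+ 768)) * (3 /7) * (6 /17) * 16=43.51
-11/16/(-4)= 11/64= 0.17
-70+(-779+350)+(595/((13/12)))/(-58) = -191693/377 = -508.47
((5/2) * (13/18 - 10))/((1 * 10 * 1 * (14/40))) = -835/126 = -6.63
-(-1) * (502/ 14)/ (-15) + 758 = 79339/ 105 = 755.61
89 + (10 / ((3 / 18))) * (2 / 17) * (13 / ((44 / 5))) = 18593 / 187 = 99.43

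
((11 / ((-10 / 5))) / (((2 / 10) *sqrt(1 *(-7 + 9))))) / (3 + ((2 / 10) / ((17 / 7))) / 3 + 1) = -14025 *sqrt(2) / 4108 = -4.83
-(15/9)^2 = -25/9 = -2.78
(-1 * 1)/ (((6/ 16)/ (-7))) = 56/ 3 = 18.67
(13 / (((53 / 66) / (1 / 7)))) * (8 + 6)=32.38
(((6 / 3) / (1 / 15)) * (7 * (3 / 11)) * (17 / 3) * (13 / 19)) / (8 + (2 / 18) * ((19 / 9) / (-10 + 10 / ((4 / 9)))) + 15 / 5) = 93980250 / 4663417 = 20.15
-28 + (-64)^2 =4068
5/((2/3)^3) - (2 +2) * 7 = -89/8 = -11.12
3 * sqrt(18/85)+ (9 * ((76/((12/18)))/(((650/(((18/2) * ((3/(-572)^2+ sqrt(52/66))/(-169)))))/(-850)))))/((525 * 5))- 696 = -218881678937511/314485171000+ 17442 * sqrt(858)/21146125+ 9 * sqrt(170)/85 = -694.60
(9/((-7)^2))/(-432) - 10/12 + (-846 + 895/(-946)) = -943151689/1112496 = -847.78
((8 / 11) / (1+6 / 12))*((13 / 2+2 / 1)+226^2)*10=8173520 / 33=247682.42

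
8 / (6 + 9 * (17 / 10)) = 80 / 213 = 0.38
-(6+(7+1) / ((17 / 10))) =-10.71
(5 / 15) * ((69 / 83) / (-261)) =-23 / 21663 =-0.00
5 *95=475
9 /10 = 0.90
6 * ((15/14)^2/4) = 675/392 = 1.72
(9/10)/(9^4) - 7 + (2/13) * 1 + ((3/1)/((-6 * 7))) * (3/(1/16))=-6816059/663390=-10.27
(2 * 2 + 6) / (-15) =-2 / 3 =-0.67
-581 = -581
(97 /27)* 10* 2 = 1940 /27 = 71.85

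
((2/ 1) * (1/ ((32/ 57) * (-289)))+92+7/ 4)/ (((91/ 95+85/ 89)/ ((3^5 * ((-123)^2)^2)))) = 203831980797483256095/ 74788576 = 2725442730685.01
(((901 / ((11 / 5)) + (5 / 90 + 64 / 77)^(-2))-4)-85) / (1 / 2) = 10693891844 / 16614851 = 643.63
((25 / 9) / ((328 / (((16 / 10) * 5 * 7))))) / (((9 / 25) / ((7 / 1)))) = 30625 / 3321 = 9.22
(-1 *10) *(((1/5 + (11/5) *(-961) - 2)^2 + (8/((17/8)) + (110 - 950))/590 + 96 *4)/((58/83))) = -64079414.20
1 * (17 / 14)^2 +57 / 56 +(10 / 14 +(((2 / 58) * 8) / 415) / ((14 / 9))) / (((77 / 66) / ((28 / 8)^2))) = 47162263 / 4717720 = 10.00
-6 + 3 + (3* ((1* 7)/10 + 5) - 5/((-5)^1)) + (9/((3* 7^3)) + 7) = 22.11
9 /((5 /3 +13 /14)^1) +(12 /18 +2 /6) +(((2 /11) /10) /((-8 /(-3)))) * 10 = 21755 /4796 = 4.54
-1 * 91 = -91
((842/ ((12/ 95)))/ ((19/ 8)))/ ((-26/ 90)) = -126300/ 13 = -9715.38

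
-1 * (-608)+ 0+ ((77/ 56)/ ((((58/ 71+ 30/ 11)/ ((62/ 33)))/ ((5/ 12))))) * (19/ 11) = 608.52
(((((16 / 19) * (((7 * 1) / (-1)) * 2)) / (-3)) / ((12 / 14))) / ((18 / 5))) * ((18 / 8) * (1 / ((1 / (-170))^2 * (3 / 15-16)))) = -70805000 / 13509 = -5241.32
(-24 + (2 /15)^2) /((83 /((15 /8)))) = -1349 /2490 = -0.54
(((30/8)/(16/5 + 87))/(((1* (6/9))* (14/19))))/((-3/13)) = -18525/50512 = -0.37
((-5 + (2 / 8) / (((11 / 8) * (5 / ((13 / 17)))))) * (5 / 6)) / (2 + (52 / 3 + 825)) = -4649 / 947342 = -0.00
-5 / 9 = -0.56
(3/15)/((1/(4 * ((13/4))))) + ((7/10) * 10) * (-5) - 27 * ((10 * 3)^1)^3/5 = -729162/5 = -145832.40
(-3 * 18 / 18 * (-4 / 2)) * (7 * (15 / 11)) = 630 / 11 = 57.27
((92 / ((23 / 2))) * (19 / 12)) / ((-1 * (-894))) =19 / 1341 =0.01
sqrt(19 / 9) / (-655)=-sqrt(19) / 1965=-0.00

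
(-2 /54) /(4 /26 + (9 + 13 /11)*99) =-13 /353862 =-0.00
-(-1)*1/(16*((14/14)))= 1/16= 0.06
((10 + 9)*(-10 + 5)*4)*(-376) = 142880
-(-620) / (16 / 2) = 155 / 2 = 77.50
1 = 1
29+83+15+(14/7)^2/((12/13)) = 394/3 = 131.33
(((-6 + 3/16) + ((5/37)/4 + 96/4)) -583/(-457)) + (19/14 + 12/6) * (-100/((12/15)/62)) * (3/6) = -24599489435/1893808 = -12989.43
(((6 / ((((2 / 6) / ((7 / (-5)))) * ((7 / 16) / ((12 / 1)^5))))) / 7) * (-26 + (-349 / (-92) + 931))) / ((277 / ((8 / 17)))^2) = -95867572322304 / 17850618205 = -5370.55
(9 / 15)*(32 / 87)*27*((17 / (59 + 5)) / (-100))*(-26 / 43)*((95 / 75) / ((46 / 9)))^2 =19386783 / 32983150000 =0.00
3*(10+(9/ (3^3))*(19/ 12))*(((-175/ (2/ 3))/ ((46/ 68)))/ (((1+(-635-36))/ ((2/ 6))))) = 225505/ 36984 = 6.10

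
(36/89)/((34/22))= 396/1513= 0.26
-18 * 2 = -36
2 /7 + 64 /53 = 554 /371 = 1.49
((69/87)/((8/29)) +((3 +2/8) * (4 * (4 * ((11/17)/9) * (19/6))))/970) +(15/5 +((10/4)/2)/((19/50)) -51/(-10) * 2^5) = 1166558483/6767496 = 172.38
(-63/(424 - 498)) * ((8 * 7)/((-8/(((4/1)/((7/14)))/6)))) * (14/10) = -2058/185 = -11.12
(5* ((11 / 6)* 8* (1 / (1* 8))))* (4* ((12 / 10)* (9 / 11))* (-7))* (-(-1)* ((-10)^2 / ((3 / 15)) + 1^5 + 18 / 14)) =-126576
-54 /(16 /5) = -135 /8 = -16.88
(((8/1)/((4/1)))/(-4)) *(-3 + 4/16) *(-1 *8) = -11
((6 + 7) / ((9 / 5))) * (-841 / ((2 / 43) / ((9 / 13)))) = -180815 / 2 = -90407.50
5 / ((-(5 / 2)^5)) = -32 / 625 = -0.05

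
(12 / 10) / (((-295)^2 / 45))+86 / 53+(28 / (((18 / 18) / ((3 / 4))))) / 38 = 2.18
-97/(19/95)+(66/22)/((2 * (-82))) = -79543/164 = -485.02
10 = 10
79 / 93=0.85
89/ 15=5.93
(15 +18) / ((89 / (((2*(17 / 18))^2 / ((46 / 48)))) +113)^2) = 16036032 / 9108006875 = 0.00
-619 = -619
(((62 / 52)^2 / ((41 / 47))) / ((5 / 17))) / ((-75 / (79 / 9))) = -60659281 / 93541500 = -0.65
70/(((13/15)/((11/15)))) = 770/13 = 59.23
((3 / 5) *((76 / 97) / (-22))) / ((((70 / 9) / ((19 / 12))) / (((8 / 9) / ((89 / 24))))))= -17328 / 16618525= -0.00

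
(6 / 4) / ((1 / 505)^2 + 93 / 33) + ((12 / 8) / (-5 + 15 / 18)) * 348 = -16437149293 / 131763100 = -124.75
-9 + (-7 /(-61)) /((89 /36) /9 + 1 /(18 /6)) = -105885 /12017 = -8.81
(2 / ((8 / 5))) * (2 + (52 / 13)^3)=82.50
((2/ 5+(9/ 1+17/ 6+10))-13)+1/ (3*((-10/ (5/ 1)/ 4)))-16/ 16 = 227/ 30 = 7.57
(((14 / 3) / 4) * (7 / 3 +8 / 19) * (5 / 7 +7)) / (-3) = -157 / 19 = -8.26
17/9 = 1.89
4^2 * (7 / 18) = 56 / 9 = 6.22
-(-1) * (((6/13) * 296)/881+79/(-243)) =-473219/2783079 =-0.17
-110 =-110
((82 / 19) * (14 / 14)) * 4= 328 / 19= 17.26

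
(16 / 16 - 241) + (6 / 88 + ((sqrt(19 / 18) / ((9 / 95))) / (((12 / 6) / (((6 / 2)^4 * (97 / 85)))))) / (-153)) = -10557 / 44 - 1843 * sqrt(38) / 3468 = -243.21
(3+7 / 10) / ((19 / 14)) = 259 / 95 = 2.73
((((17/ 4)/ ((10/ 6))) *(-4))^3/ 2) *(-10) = 132651/ 25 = 5306.04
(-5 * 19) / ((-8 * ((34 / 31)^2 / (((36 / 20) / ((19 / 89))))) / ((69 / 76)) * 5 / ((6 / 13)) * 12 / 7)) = 371794563 / 91370240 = 4.07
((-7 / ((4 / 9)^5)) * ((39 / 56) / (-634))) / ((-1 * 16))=-2302911 / 83099648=-0.03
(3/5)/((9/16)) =16/15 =1.07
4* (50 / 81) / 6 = 100 / 243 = 0.41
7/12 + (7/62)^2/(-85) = 142912/245055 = 0.58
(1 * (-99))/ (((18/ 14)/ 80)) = -6160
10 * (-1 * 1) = -10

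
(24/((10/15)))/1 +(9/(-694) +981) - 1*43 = 675947/694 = 973.99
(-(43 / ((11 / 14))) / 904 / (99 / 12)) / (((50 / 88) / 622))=-8.03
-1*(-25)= 25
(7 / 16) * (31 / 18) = 217 / 288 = 0.75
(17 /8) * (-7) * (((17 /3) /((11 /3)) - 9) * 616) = 68306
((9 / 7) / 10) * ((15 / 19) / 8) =27 / 2128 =0.01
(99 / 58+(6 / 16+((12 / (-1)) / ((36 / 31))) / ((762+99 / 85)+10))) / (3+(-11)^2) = 94615511 / 5671812576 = 0.02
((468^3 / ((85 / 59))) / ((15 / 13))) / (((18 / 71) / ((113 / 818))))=5840445287664 / 173825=33599570.19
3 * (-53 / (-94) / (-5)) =-159 / 470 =-0.34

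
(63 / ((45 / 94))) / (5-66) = -658 / 305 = -2.16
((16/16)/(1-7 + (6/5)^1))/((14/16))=-5/21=-0.24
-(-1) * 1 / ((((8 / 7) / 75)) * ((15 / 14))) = 245 / 4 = 61.25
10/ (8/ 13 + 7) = 130/ 99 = 1.31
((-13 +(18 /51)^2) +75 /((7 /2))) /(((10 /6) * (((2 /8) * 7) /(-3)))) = -622908 /70805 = -8.80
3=3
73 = 73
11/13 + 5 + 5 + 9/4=681/52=13.10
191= 191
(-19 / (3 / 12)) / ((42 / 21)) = -38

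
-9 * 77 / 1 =-693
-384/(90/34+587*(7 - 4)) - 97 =-485797/4997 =-97.22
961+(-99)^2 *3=30364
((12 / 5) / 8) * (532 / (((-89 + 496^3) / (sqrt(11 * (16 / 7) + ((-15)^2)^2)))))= 114 * sqrt(2481857) / 610119235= 0.00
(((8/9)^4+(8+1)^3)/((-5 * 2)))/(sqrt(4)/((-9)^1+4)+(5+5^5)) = -0.02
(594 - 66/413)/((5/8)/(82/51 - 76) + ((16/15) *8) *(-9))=-1772383360/229243379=-7.73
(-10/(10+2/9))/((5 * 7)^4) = -9/13805750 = -0.00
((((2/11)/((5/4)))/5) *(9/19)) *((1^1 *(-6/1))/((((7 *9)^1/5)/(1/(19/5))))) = -48/27797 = -0.00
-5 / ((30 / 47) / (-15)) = 235 / 2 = 117.50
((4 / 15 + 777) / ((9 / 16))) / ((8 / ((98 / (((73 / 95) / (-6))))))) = -86836232 / 657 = -132170.82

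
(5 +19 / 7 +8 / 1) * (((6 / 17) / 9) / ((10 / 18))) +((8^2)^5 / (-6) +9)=-63887634919 / 357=-178956960.56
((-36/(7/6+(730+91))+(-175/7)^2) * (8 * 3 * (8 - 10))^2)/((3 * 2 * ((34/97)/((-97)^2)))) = 540228058705344/83861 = 6441946300.49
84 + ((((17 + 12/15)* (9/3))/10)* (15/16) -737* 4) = -457439/160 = -2858.99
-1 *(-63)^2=-3969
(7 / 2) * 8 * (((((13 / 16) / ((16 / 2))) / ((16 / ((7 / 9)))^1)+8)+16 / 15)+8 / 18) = 2046331 / 7680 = 266.45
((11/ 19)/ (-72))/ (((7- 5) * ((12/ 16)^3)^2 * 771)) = -2816/ 96112089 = -0.00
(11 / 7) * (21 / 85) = 33 / 85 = 0.39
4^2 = 16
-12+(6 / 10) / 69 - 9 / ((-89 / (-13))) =-13.31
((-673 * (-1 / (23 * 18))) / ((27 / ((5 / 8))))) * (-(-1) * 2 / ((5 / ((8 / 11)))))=673 / 61479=0.01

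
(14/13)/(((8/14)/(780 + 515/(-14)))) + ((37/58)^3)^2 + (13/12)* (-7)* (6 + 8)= 1922026557933199/1484679009216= 1294.57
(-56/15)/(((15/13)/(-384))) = 1242.45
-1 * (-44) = 44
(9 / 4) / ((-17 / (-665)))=5985 / 68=88.01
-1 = -1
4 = 4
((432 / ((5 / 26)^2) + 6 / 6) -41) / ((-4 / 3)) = -218274 / 25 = -8730.96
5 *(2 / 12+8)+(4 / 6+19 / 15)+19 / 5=1397 / 30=46.57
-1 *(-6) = 6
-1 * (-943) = 943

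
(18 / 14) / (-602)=-9 / 4214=-0.00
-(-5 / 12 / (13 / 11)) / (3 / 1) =55 / 468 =0.12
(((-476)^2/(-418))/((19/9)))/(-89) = 1019592/353419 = 2.88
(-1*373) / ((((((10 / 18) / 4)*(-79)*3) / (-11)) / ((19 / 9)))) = -311828 / 1185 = -263.15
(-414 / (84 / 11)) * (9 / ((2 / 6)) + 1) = -1518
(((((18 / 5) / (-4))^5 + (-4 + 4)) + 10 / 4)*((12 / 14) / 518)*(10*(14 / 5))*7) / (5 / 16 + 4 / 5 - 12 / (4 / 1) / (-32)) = 2291412 / 4463125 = 0.51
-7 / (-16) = 7 / 16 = 0.44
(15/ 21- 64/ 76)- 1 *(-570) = 75793/ 133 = 569.87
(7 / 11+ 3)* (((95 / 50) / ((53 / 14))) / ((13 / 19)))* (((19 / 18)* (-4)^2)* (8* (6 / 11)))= 49165312 / 250107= 196.58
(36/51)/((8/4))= 6/17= 0.35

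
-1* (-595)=595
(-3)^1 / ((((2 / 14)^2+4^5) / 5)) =-735 / 50177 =-0.01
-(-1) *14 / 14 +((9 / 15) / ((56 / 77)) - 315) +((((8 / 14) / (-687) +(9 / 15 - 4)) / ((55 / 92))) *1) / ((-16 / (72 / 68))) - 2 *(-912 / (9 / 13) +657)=181271733739 / 179856600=1007.87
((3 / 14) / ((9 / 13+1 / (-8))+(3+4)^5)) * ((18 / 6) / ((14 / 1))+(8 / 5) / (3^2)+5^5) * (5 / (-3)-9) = -1638205504 / 3854311335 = -0.43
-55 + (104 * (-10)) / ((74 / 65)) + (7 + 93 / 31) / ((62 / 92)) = -953.67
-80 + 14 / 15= -1186 / 15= -79.07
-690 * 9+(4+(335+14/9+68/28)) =-369622/63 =-5867.02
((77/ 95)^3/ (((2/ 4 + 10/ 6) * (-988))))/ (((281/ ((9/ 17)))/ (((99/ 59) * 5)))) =-1220312709/ 310369020545350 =-0.00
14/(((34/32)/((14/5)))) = 3136/85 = 36.89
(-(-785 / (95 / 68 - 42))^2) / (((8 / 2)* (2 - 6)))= 178089025 / 7623121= 23.36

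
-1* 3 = -3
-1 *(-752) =752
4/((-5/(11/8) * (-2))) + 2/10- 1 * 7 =-25/4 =-6.25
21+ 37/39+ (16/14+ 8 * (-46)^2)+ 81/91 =4627891/273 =16951.98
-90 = -90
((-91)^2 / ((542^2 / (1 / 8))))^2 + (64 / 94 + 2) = 2.68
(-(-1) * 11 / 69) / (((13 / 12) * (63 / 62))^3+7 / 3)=167782912 / 3859634485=0.04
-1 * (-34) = 34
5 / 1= 5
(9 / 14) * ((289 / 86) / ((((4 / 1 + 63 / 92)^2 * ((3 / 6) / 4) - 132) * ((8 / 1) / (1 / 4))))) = -1375929 / 2634419123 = -0.00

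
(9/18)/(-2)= -1/4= -0.25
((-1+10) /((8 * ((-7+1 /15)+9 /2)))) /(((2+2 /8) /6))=-90 /73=-1.23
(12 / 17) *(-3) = -36 / 17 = -2.12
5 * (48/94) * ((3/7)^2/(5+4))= 120/2303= 0.05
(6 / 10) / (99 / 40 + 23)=24 / 1019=0.02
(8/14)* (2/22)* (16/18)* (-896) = -4096/99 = -41.37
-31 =-31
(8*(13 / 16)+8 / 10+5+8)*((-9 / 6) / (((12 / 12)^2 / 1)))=-609 / 20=-30.45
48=48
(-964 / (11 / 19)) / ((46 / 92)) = -36632 / 11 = -3330.18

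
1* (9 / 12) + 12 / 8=9 / 4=2.25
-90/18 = -5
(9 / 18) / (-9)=-1 / 18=-0.06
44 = 44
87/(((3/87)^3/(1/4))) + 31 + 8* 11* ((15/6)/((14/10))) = 14858169/28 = 530648.89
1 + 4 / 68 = 18 / 17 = 1.06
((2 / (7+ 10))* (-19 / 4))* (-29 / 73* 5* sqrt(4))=2755 / 1241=2.22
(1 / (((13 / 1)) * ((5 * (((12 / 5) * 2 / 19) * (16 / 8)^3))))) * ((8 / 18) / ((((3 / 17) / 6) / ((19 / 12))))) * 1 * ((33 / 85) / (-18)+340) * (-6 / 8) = -46.44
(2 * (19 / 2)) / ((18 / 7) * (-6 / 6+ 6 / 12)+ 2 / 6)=-399 / 20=-19.95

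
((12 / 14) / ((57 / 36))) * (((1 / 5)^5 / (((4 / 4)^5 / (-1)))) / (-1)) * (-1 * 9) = -648 / 415625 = -0.00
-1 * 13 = -13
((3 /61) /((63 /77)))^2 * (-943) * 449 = -51232247 /33489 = -1529.82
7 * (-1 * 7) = -49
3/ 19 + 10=193/ 19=10.16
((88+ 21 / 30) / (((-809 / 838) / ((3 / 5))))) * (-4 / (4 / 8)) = 8919672 / 20225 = 441.02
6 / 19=0.32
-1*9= -9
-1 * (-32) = 32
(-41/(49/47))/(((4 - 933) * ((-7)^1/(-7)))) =1927/45521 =0.04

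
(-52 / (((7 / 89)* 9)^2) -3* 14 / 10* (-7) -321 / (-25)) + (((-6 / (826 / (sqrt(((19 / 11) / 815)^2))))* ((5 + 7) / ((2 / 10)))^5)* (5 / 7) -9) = -90494889666007 / 10496715075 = -8621.26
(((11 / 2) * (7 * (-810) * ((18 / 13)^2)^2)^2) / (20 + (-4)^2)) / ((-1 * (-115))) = 10825210322720640 / 18761806583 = 576981.23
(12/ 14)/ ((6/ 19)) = 2.71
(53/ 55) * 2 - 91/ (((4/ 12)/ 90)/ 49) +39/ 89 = -5893225771/ 4895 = -1203927.63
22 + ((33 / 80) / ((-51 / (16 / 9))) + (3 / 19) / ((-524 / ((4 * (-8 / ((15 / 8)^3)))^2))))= 3531006827437 / 160657171875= 21.98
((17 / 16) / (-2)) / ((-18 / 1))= 17 / 576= 0.03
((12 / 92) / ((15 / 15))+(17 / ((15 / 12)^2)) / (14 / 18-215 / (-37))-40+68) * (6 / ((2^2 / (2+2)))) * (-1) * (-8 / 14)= 102.11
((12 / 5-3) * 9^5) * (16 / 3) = -944784 / 5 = -188956.80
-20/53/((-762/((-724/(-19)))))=7240/383667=0.02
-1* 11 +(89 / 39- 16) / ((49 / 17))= -30116 / 1911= -15.76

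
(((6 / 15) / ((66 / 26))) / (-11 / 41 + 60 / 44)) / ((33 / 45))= 41 / 209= 0.20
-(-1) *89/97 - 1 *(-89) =8722/97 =89.92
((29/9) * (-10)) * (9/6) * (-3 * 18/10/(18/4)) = 58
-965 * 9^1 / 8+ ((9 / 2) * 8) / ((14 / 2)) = -60507 / 56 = -1080.48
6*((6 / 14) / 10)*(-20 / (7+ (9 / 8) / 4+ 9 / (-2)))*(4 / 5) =-4608 / 3115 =-1.48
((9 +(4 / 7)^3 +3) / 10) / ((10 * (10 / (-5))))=-209 / 3430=-0.06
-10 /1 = -10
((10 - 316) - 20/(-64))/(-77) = 4891/1232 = 3.97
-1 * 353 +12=-341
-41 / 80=-0.51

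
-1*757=-757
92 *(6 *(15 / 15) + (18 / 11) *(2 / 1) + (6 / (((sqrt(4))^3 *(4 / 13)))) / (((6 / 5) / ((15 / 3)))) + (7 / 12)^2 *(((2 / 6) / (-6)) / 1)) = 3182165 / 1782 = 1785.73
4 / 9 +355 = 3199 / 9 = 355.44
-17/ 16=-1.06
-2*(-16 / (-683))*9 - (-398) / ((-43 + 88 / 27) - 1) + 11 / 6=-4709201 / 563475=-8.36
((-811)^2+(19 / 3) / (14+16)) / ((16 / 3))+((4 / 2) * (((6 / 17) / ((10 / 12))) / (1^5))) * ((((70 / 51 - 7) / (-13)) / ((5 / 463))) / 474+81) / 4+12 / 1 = 87866912069171 / 712327200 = 123351.90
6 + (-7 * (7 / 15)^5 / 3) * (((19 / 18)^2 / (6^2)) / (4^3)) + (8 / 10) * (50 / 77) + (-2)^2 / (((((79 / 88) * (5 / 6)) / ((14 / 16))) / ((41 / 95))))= 1678272912675159247 / 196551540662400000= 8.54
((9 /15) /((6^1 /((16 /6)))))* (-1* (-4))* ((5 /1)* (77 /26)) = 616 /39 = 15.79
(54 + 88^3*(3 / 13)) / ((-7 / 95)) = -194286210 / 91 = -2135013.30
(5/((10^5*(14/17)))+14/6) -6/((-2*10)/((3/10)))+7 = 7915651/840000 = 9.42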